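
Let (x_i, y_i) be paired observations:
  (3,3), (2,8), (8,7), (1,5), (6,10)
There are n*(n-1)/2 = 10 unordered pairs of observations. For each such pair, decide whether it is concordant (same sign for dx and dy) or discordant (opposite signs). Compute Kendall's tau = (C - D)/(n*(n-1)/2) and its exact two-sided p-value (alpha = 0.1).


Step 1: Enumerate the 10 unordered pairs (i,j) with i<j and classify each by sign(x_j-x_i) * sign(y_j-y_i).
  (1,2):dx=-1,dy=+5->D; (1,3):dx=+5,dy=+4->C; (1,4):dx=-2,dy=+2->D; (1,5):dx=+3,dy=+7->C
  (2,3):dx=+6,dy=-1->D; (2,4):dx=-1,dy=-3->C; (2,5):dx=+4,dy=+2->C; (3,4):dx=-7,dy=-2->C
  (3,5):dx=-2,dy=+3->D; (4,5):dx=+5,dy=+5->C
Step 2: C = 6, D = 4, total pairs = 10.
Step 3: tau = (C - D)/(n(n-1)/2) = (6 - 4)/10 = 0.200000.
Step 4: Exact two-sided p-value (enumerate n! = 120 permutations of y under H0): p = 0.816667.
Step 5: alpha = 0.1. fail to reject H0.

tau_b = 0.2000 (C=6, D=4), p = 0.816667, fail to reject H0.


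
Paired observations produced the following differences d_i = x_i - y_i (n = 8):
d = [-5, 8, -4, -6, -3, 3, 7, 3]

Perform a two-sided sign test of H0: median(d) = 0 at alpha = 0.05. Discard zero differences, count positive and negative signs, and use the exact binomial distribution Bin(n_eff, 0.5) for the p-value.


Step 1: Discard zero differences. Original n = 8; n_eff = number of nonzero differences = 8.
Nonzero differences (with sign): -5, +8, -4, -6, -3, +3, +7, +3
Step 2: Count signs: positive = 4, negative = 4.
Step 3: Under H0: P(positive) = 0.5, so the number of positives S ~ Bin(8, 0.5).
Step 4: Two-sided exact p-value = sum of Bin(8,0.5) probabilities at or below the observed probability = 1.000000.
Step 5: alpha = 0.05. fail to reject H0.

n_eff = 8, pos = 4, neg = 4, p = 1.000000, fail to reject H0.


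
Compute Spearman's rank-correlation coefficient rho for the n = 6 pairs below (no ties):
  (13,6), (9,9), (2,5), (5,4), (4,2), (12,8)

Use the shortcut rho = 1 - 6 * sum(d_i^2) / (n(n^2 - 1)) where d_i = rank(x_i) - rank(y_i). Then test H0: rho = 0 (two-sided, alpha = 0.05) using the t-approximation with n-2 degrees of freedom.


Step 1: Rank x and y separately (midranks; no ties here).
rank(x): 13->6, 9->4, 2->1, 5->3, 4->2, 12->5
rank(y): 6->4, 9->6, 5->3, 4->2, 2->1, 8->5
Step 2: d_i = R_x(i) - R_y(i); compute d_i^2.
  (6-4)^2=4, (4-6)^2=4, (1-3)^2=4, (3-2)^2=1, (2-1)^2=1, (5-5)^2=0
sum(d^2) = 14.
Step 3: rho = 1 - 6*14 / (6*(6^2 - 1)) = 1 - 84/210 = 0.600000.
Step 4: Under H0, t = rho * sqrt((n-2)/(1-rho^2)) = 1.5000 ~ t(4).
Step 5: Two-sided p-value from the t-distribution with 4 df = 0.208000.
Step 6: alpha = 0.05. fail to reject H0.

rho = 0.6000, p = 0.208000, fail to reject H0 at alpha = 0.05.


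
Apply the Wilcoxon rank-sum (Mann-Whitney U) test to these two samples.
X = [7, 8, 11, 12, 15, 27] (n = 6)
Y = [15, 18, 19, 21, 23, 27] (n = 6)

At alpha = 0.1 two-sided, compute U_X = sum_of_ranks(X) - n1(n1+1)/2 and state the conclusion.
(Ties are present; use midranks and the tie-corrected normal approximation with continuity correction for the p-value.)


Step 1: Combine and sort all 12 observations; assign midranks.
sorted (value, group): (7,X), (8,X), (11,X), (12,X), (15,X), (15,Y), (18,Y), (19,Y), (21,Y), (23,Y), (27,X), (27,Y)
ranks: 7->1, 8->2, 11->3, 12->4, 15->5.5, 15->5.5, 18->7, 19->8, 21->9, 23->10, 27->11.5, 27->11.5
Step 2: Rank sum for X: R1 = 1 + 2 + 3 + 4 + 5.5 + 11.5 = 27.
Step 3: U_X = R1 - n1(n1+1)/2 = 27 - 6*7/2 = 27 - 21 = 6.
       U_Y = n1*n2 - U_X = 36 - 6 = 30.
Step 4: Ties are present, so use the tie-corrected normal approximation (with continuity correction) for the p-value.
Step 5: p-value = 0.064610; compare to alpha = 0.1. reject H0.

U_X = 6, p = 0.064610, reject H0 at alpha = 0.1.


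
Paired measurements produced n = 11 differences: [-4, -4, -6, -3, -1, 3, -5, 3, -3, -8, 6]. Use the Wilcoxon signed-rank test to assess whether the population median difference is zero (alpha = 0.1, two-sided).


Step 1: Drop any zero differences (none here) and take |d_i|.
|d| = [4, 4, 6, 3, 1, 3, 5, 3, 3, 8, 6]
Step 2: Midrank |d_i| (ties get averaged ranks).
ranks: |4|->6.5, |4|->6.5, |6|->9.5, |3|->3.5, |1|->1, |3|->3.5, |5|->8, |3|->3.5, |3|->3.5, |8|->11, |6|->9.5
Step 3: Attach original signs; sum ranks with positive sign and with negative sign.
W+ = 3.5 + 3.5 + 9.5 = 16.5
W- = 6.5 + 6.5 + 9.5 + 3.5 + 1 + 8 + 3.5 + 11 = 49.5
(Check: W+ + W- = 66 should equal n(n+1)/2 = 66.)
Step 4: Test statistic W = min(W+, W-) = 16.5.
Step 5: Ties in |d|, so use the tie-corrected normal approximation.
        E[W] = n(n+1)/4 = 11*12/4 = 33.
        Tie groups: |d|=3 (t=4), |d|=4 (t=2), |d|=6 (t=2); sum(t^3 - t) = 72.
        Var[W] = n(n+1)(2n+1)/24 - sum(t^3-t)/48 = 3036/24 - 72/48 = 125.
        z = (W - E[W]) / sqrt(Var[W]) = (16.5 - 33) / 11.1803 = -1.4758.
        Two-sided p = 2*Phi(z) = 0.139996.
Step 6: alpha = 0.1. fail to reject H0.

W+ = 16.5, W- = 49.5, W = min = 16.5, p = 0.139996, fail to reject H0.


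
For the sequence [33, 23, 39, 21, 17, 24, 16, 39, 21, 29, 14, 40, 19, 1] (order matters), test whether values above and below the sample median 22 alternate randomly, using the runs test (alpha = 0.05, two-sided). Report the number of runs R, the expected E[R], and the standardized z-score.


Step 1: Compute median = 22; label A = above, B = below.
Labels in order: AAABBABABABABB  (n_A = 7, n_B = 7)
Step 2: Count runs R = 10.
Step 3: Under H0 (random ordering), E[R] = 2*n_A*n_B/(n_A+n_B) + 1 = 2*7*7/14 + 1 = 8.0000.
        Var[R] = 2*n_A*n_B*(2*n_A*n_B - n_A - n_B) / ((n_A+n_B)^2 * (n_A+n_B-1)) = 8232/2548 = 3.2308.
        SD[R] = 1.7974.
Step 4: Continuity-corrected z = (R - 0.5 - E[R]) / SD[R] = (10 - 0.5 - 8.0000) / 1.7974 = 0.8345.
Step 5: Two-sided p-value via normal approximation = 2*(1 - Phi(|z|)) = 0.403986.
Step 6: alpha = 0.05. fail to reject H0.

R = 10, z = 0.8345, p = 0.403986, fail to reject H0.


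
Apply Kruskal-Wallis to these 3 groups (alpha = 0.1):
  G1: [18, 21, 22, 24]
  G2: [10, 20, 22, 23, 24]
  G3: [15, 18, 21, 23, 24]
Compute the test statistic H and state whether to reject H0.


Step 1: Combine all N = 14 observations and assign midranks.
sorted (value, group, rank): (10,G2,1), (15,G3,2), (18,G1,3.5), (18,G3,3.5), (20,G2,5), (21,G1,6.5), (21,G3,6.5), (22,G1,8.5), (22,G2,8.5), (23,G2,10.5), (23,G3,10.5), (24,G1,13), (24,G2,13), (24,G3,13)
Step 2: Sum ranks within each group.
R_1 = 31.5 (n_1 = 4)
R_2 = 38 (n_2 = 5)
R_3 = 35.5 (n_3 = 5)
Step 3: H = 12/(N(N+1)) * sum(R_i^2/n_i) - 3(N+1)
     = 12/(14*15) * (31.5^2/4 + 38^2/5 + 35.5^2/5) - 3*15
     = 0.057143 * 788.913 - 45
     = 0.080714.
Step 4: Ties present; correction factor C = 1 - 48/(14^3 - 14) = 0.982418. Corrected H = 0.080714 / 0.982418 = 0.082159.
Step 5: Under H0, H ~ chi^2(2); p-value = 0.959753.
Step 6: alpha = 0.1. fail to reject H0.

H = 0.0822, df = 2, p = 0.959753, fail to reject H0.


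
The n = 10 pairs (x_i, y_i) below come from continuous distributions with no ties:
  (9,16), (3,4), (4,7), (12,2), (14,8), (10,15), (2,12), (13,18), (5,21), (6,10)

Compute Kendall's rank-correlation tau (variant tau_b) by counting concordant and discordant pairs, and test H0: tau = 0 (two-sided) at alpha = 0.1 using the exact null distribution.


Step 1: Enumerate the 45 unordered pairs (i,j) with i<j and classify each by sign(x_j-x_i) * sign(y_j-y_i).
  (1,2):dx=-6,dy=-12->C; (1,3):dx=-5,dy=-9->C; (1,4):dx=+3,dy=-14->D; (1,5):dx=+5,dy=-8->D
  (1,6):dx=+1,dy=-1->D; (1,7):dx=-7,dy=-4->C; (1,8):dx=+4,dy=+2->C; (1,9):dx=-4,dy=+5->D
  (1,10):dx=-3,dy=-6->C; (2,3):dx=+1,dy=+3->C; (2,4):dx=+9,dy=-2->D; (2,5):dx=+11,dy=+4->C
  (2,6):dx=+7,dy=+11->C; (2,7):dx=-1,dy=+8->D; (2,8):dx=+10,dy=+14->C; (2,9):dx=+2,dy=+17->C
  (2,10):dx=+3,dy=+6->C; (3,4):dx=+8,dy=-5->D; (3,5):dx=+10,dy=+1->C; (3,6):dx=+6,dy=+8->C
  (3,7):dx=-2,dy=+5->D; (3,8):dx=+9,dy=+11->C; (3,9):dx=+1,dy=+14->C; (3,10):dx=+2,dy=+3->C
  (4,5):dx=+2,dy=+6->C; (4,6):dx=-2,dy=+13->D; (4,7):dx=-10,dy=+10->D; (4,8):dx=+1,dy=+16->C
  (4,9):dx=-7,dy=+19->D; (4,10):dx=-6,dy=+8->D; (5,6):dx=-4,dy=+7->D; (5,7):dx=-12,dy=+4->D
  (5,8):dx=-1,dy=+10->D; (5,9):dx=-9,dy=+13->D; (5,10):dx=-8,dy=+2->D; (6,7):dx=-8,dy=-3->C
  (6,8):dx=+3,dy=+3->C; (6,9):dx=-5,dy=+6->D; (6,10):dx=-4,dy=-5->C; (7,8):dx=+11,dy=+6->C
  (7,9):dx=+3,dy=+9->C; (7,10):dx=+4,dy=-2->D; (8,9):dx=-8,dy=+3->D; (8,10):dx=-7,dy=-8->C
  (9,10):dx=+1,dy=-11->D
Step 2: C = 24, D = 21, total pairs = 45.
Step 3: tau = (C - D)/(n(n-1)/2) = (24 - 21)/45 = 0.066667.
Step 4: Exact two-sided p-value (enumerate n! = 3628800 permutations of y under H0): p = 0.861801.
Step 5: alpha = 0.1. fail to reject H0.

tau_b = 0.0667 (C=24, D=21), p = 0.861801, fail to reject H0.


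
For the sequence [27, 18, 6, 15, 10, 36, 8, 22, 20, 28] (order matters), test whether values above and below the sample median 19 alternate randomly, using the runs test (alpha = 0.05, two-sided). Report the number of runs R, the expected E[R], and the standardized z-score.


Step 1: Compute median = 19; label A = above, B = below.
Labels in order: ABBBBABAAA  (n_A = 5, n_B = 5)
Step 2: Count runs R = 5.
Step 3: Under H0 (random ordering), E[R] = 2*n_A*n_B/(n_A+n_B) + 1 = 2*5*5/10 + 1 = 6.0000.
        Var[R] = 2*n_A*n_B*(2*n_A*n_B - n_A - n_B) / ((n_A+n_B)^2 * (n_A+n_B-1)) = 2000/900 = 2.2222.
        SD[R] = 1.4907.
Step 4: Continuity-corrected z = (R + 0.5 - E[R]) / SD[R] = (5 + 0.5 - 6.0000) / 1.4907 = -0.3354.
Step 5: Two-sided p-value via normal approximation = 2*(1 - Phi(|z|)) = 0.737316.
Step 6: alpha = 0.05. fail to reject H0.

R = 5, z = -0.3354, p = 0.737316, fail to reject H0.


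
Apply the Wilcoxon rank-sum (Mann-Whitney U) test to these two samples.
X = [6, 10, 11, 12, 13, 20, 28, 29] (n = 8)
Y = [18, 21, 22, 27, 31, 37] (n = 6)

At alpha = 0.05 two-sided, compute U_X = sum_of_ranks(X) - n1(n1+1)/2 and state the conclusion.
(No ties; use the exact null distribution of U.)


Step 1: Combine and sort all 14 observations; assign midranks.
sorted (value, group): (6,X), (10,X), (11,X), (12,X), (13,X), (18,Y), (20,X), (21,Y), (22,Y), (27,Y), (28,X), (29,X), (31,Y), (37,Y)
ranks: 6->1, 10->2, 11->3, 12->4, 13->5, 18->6, 20->7, 21->8, 22->9, 27->10, 28->11, 29->12, 31->13, 37->14
Step 2: Rank sum for X: R1 = 1 + 2 + 3 + 4 + 5 + 7 + 11 + 12 = 45.
Step 3: U_X = R1 - n1(n1+1)/2 = 45 - 8*9/2 = 45 - 36 = 9.
       U_Y = n1*n2 - U_X = 48 - 9 = 39.
Step 4: No ties, so the exact null distribution of U (based on enumerating the C(14,8) = 3003 equally likely rank assignments) gives the two-sided p-value.
Step 5: p-value = 0.059274; compare to alpha = 0.05. fail to reject H0.

U_X = 9, p = 0.059274, fail to reject H0 at alpha = 0.05.


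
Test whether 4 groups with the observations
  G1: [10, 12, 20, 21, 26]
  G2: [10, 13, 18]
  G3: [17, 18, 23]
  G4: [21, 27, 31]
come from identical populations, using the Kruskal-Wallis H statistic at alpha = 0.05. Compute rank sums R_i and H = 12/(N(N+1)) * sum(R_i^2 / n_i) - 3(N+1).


Step 1: Combine all N = 14 observations and assign midranks.
sorted (value, group, rank): (10,G1,1.5), (10,G2,1.5), (12,G1,3), (13,G2,4), (17,G3,5), (18,G2,6.5), (18,G3,6.5), (20,G1,8), (21,G1,9.5), (21,G4,9.5), (23,G3,11), (26,G1,12), (27,G4,13), (31,G4,14)
Step 2: Sum ranks within each group.
R_1 = 34 (n_1 = 5)
R_2 = 12 (n_2 = 3)
R_3 = 22.5 (n_3 = 3)
R_4 = 36.5 (n_4 = 3)
Step 3: H = 12/(N(N+1)) * sum(R_i^2/n_i) - 3(N+1)
     = 12/(14*15) * (34^2/5 + 12^2/3 + 22.5^2/3 + 36.5^2/3) - 3*15
     = 0.057143 * 892.033 - 45
     = 5.973333.
Step 4: Ties present; correction factor C = 1 - 18/(14^3 - 14) = 0.993407. Corrected H = 5.973333 / 0.993407 = 6.012979.
Step 5: Under H0, H ~ chi^2(3); p-value = 0.110980.
Step 6: alpha = 0.05. fail to reject H0.

H = 6.0130, df = 3, p = 0.110980, fail to reject H0.


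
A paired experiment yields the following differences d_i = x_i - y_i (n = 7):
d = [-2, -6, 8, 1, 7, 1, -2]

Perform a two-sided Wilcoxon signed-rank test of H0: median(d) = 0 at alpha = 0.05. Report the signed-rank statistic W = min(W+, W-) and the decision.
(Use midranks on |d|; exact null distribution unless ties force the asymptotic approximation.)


Step 1: Drop any zero differences (none here) and take |d_i|.
|d| = [2, 6, 8, 1, 7, 1, 2]
Step 2: Midrank |d_i| (ties get averaged ranks).
ranks: |2|->3.5, |6|->5, |8|->7, |1|->1.5, |7|->6, |1|->1.5, |2|->3.5
Step 3: Attach original signs; sum ranks with positive sign and with negative sign.
W+ = 7 + 1.5 + 6 + 1.5 = 16
W- = 3.5 + 5 + 3.5 = 12
(Check: W+ + W- = 28 should equal n(n+1)/2 = 28.)
Step 4: Test statistic W = min(W+, W-) = 12.
Step 5: Ties in |d|, so use the tie-corrected normal approximation.
        E[W] = n(n+1)/4 = 7*8/4 = 14.
        Tie groups: |d|=1 (t=2), |d|=2 (t=2); sum(t^3 - t) = 12.
        Var[W] = n(n+1)(2n+1)/24 - sum(t^3-t)/48 = 840/24 - 12/48 = 34.75.
        z = (W - E[W]) / sqrt(Var[W]) = (12 - 14) / 5.8949 = -0.3393.
        Two-sided p = 2*Phi(z) = 0.734402.
Step 6: alpha = 0.05. fail to reject H0.

W+ = 16, W- = 12, W = min = 12, p = 0.734402, fail to reject H0.


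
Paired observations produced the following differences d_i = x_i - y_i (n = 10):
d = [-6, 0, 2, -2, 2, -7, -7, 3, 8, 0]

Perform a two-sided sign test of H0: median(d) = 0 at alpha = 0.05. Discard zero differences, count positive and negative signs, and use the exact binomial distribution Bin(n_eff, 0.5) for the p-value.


Step 1: Discard zero differences. Original n = 10; n_eff = number of nonzero differences = 8.
Nonzero differences (with sign): -6, +2, -2, +2, -7, -7, +3, +8
Step 2: Count signs: positive = 4, negative = 4.
Step 3: Under H0: P(positive) = 0.5, so the number of positives S ~ Bin(8, 0.5).
Step 4: Two-sided exact p-value = sum of Bin(8,0.5) probabilities at or below the observed probability = 1.000000.
Step 5: alpha = 0.05. fail to reject H0.

n_eff = 8, pos = 4, neg = 4, p = 1.000000, fail to reject H0.


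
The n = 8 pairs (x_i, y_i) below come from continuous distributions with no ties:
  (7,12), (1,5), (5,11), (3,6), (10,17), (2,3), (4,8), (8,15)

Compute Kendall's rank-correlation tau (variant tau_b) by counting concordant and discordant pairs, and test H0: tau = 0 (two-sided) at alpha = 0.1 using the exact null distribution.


Step 1: Enumerate the 28 unordered pairs (i,j) with i<j and classify each by sign(x_j-x_i) * sign(y_j-y_i).
  (1,2):dx=-6,dy=-7->C; (1,3):dx=-2,dy=-1->C; (1,4):dx=-4,dy=-6->C; (1,5):dx=+3,dy=+5->C
  (1,6):dx=-5,dy=-9->C; (1,7):dx=-3,dy=-4->C; (1,8):dx=+1,dy=+3->C; (2,3):dx=+4,dy=+6->C
  (2,4):dx=+2,dy=+1->C; (2,5):dx=+9,dy=+12->C; (2,6):dx=+1,dy=-2->D; (2,7):dx=+3,dy=+3->C
  (2,8):dx=+7,dy=+10->C; (3,4):dx=-2,dy=-5->C; (3,5):dx=+5,dy=+6->C; (3,6):dx=-3,dy=-8->C
  (3,7):dx=-1,dy=-3->C; (3,8):dx=+3,dy=+4->C; (4,5):dx=+7,dy=+11->C; (4,6):dx=-1,dy=-3->C
  (4,7):dx=+1,dy=+2->C; (4,8):dx=+5,dy=+9->C; (5,6):dx=-8,dy=-14->C; (5,7):dx=-6,dy=-9->C
  (5,8):dx=-2,dy=-2->C; (6,7):dx=+2,dy=+5->C; (6,8):dx=+6,dy=+12->C; (7,8):dx=+4,dy=+7->C
Step 2: C = 27, D = 1, total pairs = 28.
Step 3: tau = (C - D)/(n(n-1)/2) = (27 - 1)/28 = 0.928571.
Step 4: Exact two-sided p-value (enumerate n! = 40320 permutations of y under H0): p = 0.000397.
Step 5: alpha = 0.1. reject H0.

tau_b = 0.9286 (C=27, D=1), p = 0.000397, reject H0.


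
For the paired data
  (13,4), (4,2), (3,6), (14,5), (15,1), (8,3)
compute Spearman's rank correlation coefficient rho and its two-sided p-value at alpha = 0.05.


Step 1: Rank x and y separately (midranks; no ties here).
rank(x): 13->4, 4->2, 3->1, 14->5, 15->6, 8->3
rank(y): 4->4, 2->2, 6->6, 5->5, 1->1, 3->3
Step 2: d_i = R_x(i) - R_y(i); compute d_i^2.
  (4-4)^2=0, (2-2)^2=0, (1-6)^2=25, (5-5)^2=0, (6-1)^2=25, (3-3)^2=0
sum(d^2) = 50.
Step 3: rho = 1 - 6*50 / (6*(6^2 - 1)) = 1 - 300/210 = -0.428571.
Step 4: Under H0, t = rho * sqrt((n-2)/(1-rho^2)) = -0.9487 ~ t(4).
Step 5: Two-sided p-value from the t-distribution with 4 df = 0.396501.
Step 6: alpha = 0.05. fail to reject H0.

rho = -0.4286, p = 0.396501, fail to reject H0 at alpha = 0.05.


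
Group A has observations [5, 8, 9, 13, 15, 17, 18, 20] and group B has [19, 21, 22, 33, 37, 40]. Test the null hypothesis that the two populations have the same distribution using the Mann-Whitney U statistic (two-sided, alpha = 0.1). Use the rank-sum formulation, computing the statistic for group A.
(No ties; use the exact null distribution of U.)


Step 1: Combine and sort all 14 observations; assign midranks.
sorted (value, group): (5,X), (8,X), (9,X), (13,X), (15,X), (17,X), (18,X), (19,Y), (20,X), (21,Y), (22,Y), (33,Y), (37,Y), (40,Y)
ranks: 5->1, 8->2, 9->3, 13->4, 15->5, 17->6, 18->7, 19->8, 20->9, 21->10, 22->11, 33->12, 37->13, 40->14
Step 2: Rank sum for X: R1 = 1 + 2 + 3 + 4 + 5 + 6 + 7 + 9 = 37.
Step 3: U_X = R1 - n1(n1+1)/2 = 37 - 8*9/2 = 37 - 36 = 1.
       U_Y = n1*n2 - U_X = 48 - 1 = 47.
Step 4: No ties, so the exact null distribution of U (based on enumerating the C(14,8) = 3003 equally likely rank assignments) gives the two-sided p-value.
Step 5: p-value = 0.001332; compare to alpha = 0.1. reject H0.

U_X = 1, p = 0.001332, reject H0 at alpha = 0.1.


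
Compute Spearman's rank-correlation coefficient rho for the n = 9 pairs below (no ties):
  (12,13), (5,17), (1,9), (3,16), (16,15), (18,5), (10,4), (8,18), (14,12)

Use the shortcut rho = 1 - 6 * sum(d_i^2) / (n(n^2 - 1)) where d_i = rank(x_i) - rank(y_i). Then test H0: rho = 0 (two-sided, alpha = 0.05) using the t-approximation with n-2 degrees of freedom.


Step 1: Rank x and y separately (midranks; no ties here).
rank(x): 12->6, 5->3, 1->1, 3->2, 16->8, 18->9, 10->5, 8->4, 14->7
rank(y): 13->5, 17->8, 9->3, 16->7, 15->6, 5->2, 4->1, 18->9, 12->4
Step 2: d_i = R_x(i) - R_y(i); compute d_i^2.
  (6-5)^2=1, (3-8)^2=25, (1-3)^2=4, (2-7)^2=25, (8-6)^2=4, (9-2)^2=49, (5-1)^2=16, (4-9)^2=25, (7-4)^2=9
sum(d^2) = 158.
Step 3: rho = 1 - 6*158 / (9*(9^2 - 1)) = 1 - 948/720 = -0.316667.
Step 4: Under H0, t = rho * sqrt((n-2)/(1-rho^2)) = -0.8833 ~ t(7).
Step 5: Two-sided p-value from the t-distribution with 7 df = 0.406397.
Step 6: alpha = 0.05. fail to reject H0.

rho = -0.3167, p = 0.406397, fail to reject H0 at alpha = 0.05.


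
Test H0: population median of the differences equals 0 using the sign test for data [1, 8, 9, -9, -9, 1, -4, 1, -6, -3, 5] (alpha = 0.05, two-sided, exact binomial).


Step 1: Discard zero differences. Original n = 11; n_eff = number of nonzero differences = 11.
Nonzero differences (with sign): +1, +8, +9, -9, -9, +1, -4, +1, -6, -3, +5
Step 2: Count signs: positive = 6, negative = 5.
Step 3: Under H0: P(positive) = 0.5, so the number of positives S ~ Bin(11, 0.5).
Step 4: Two-sided exact p-value = sum of Bin(11,0.5) probabilities at or below the observed probability = 1.000000.
Step 5: alpha = 0.05. fail to reject H0.

n_eff = 11, pos = 6, neg = 5, p = 1.000000, fail to reject H0.


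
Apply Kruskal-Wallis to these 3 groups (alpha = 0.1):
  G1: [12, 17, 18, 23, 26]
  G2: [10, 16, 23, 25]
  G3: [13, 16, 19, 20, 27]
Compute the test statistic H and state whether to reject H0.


Step 1: Combine all N = 14 observations and assign midranks.
sorted (value, group, rank): (10,G2,1), (12,G1,2), (13,G3,3), (16,G2,4.5), (16,G3,4.5), (17,G1,6), (18,G1,7), (19,G3,8), (20,G3,9), (23,G1,10.5), (23,G2,10.5), (25,G2,12), (26,G1,13), (27,G3,14)
Step 2: Sum ranks within each group.
R_1 = 38.5 (n_1 = 5)
R_2 = 28 (n_2 = 4)
R_3 = 38.5 (n_3 = 5)
Step 3: H = 12/(N(N+1)) * sum(R_i^2/n_i) - 3(N+1)
     = 12/(14*15) * (38.5^2/5 + 28^2/4 + 38.5^2/5) - 3*15
     = 0.057143 * 788.9 - 45
     = 0.080000.
Step 4: Ties present; correction factor C = 1 - 12/(14^3 - 14) = 0.995604. Corrected H = 0.080000 / 0.995604 = 0.080353.
Step 5: Under H0, H ~ chi^2(2); p-value = 0.960620.
Step 6: alpha = 0.1. fail to reject H0.

H = 0.0804, df = 2, p = 0.960620, fail to reject H0.


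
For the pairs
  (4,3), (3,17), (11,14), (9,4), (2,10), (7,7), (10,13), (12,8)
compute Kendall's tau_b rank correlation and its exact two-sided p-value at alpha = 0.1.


Step 1: Enumerate the 28 unordered pairs (i,j) with i<j and classify each by sign(x_j-x_i) * sign(y_j-y_i).
  (1,2):dx=-1,dy=+14->D; (1,3):dx=+7,dy=+11->C; (1,4):dx=+5,dy=+1->C; (1,5):dx=-2,dy=+7->D
  (1,6):dx=+3,dy=+4->C; (1,7):dx=+6,dy=+10->C; (1,8):dx=+8,dy=+5->C; (2,3):dx=+8,dy=-3->D
  (2,4):dx=+6,dy=-13->D; (2,5):dx=-1,dy=-7->C; (2,6):dx=+4,dy=-10->D; (2,7):dx=+7,dy=-4->D
  (2,8):dx=+9,dy=-9->D; (3,4):dx=-2,dy=-10->C; (3,5):dx=-9,dy=-4->C; (3,6):dx=-4,dy=-7->C
  (3,7):dx=-1,dy=-1->C; (3,8):dx=+1,dy=-6->D; (4,5):dx=-7,dy=+6->D; (4,6):dx=-2,dy=+3->D
  (4,7):dx=+1,dy=+9->C; (4,8):dx=+3,dy=+4->C; (5,6):dx=+5,dy=-3->D; (5,7):dx=+8,dy=+3->C
  (5,8):dx=+10,dy=-2->D; (6,7):dx=+3,dy=+6->C; (6,8):dx=+5,dy=+1->C; (7,8):dx=+2,dy=-5->D
Step 2: C = 15, D = 13, total pairs = 28.
Step 3: tau = (C - D)/(n(n-1)/2) = (15 - 13)/28 = 0.071429.
Step 4: Exact two-sided p-value (enumerate n! = 40320 permutations of y under H0): p = 0.904861.
Step 5: alpha = 0.1. fail to reject H0.

tau_b = 0.0714 (C=15, D=13), p = 0.904861, fail to reject H0.


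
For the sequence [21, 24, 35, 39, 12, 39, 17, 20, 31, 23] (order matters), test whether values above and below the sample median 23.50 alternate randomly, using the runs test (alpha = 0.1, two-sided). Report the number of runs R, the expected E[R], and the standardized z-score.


Step 1: Compute median = 23.50; label A = above, B = below.
Labels in order: BAAABABBAB  (n_A = 5, n_B = 5)
Step 2: Count runs R = 7.
Step 3: Under H0 (random ordering), E[R] = 2*n_A*n_B/(n_A+n_B) + 1 = 2*5*5/10 + 1 = 6.0000.
        Var[R] = 2*n_A*n_B*(2*n_A*n_B - n_A - n_B) / ((n_A+n_B)^2 * (n_A+n_B-1)) = 2000/900 = 2.2222.
        SD[R] = 1.4907.
Step 4: Continuity-corrected z = (R - 0.5 - E[R]) / SD[R] = (7 - 0.5 - 6.0000) / 1.4907 = 0.3354.
Step 5: Two-sided p-value via normal approximation = 2*(1 - Phi(|z|)) = 0.737316.
Step 6: alpha = 0.1. fail to reject H0.

R = 7, z = 0.3354, p = 0.737316, fail to reject H0.


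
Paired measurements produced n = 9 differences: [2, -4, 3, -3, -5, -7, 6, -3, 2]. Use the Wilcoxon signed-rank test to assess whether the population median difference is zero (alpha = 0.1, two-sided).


Step 1: Drop any zero differences (none here) and take |d_i|.
|d| = [2, 4, 3, 3, 5, 7, 6, 3, 2]
Step 2: Midrank |d_i| (ties get averaged ranks).
ranks: |2|->1.5, |4|->6, |3|->4, |3|->4, |5|->7, |7|->9, |6|->8, |3|->4, |2|->1.5
Step 3: Attach original signs; sum ranks with positive sign and with negative sign.
W+ = 1.5 + 4 + 8 + 1.5 = 15
W- = 6 + 4 + 7 + 9 + 4 = 30
(Check: W+ + W- = 45 should equal n(n+1)/2 = 45.)
Step 4: Test statistic W = min(W+, W-) = 15.
Step 5: Ties in |d|, so use the tie-corrected normal approximation.
        E[W] = n(n+1)/4 = 9*10/4 = 22.5.
        Tie groups: |d|=2 (t=2), |d|=3 (t=3); sum(t^3 - t) = 30.
        Var[W] = n(n+1)(2n+1)/24 - sum(t^3-t)/48 = 1710/24 - 30/48 = 70.625.
        z = (W - E[W]) / sqrt(Var[W]) = (15 - 22.5) / 8.4039 = -0.8924.
        Two-sided p = 2*Phi(z) = 0.372154.
Step 6: alpha = 0.1. fail to reject H0.

W+ = 15, W- = 30, W = min = 15, p = 0.372154, fail to reject H0.


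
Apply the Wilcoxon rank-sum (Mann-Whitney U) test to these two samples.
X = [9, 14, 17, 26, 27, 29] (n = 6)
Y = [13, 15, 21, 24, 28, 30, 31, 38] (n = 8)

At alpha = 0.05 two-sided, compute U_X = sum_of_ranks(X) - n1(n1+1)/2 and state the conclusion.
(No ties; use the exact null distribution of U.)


Step 1: Combine and sort all 14 observations; assign midranks.
sorted (value, group): (9,X), (13,Y), (14,X), (15,Y), (17,X), (21,Y), (24,Y), (26,X), (27,X), (28,Y), (29,X), (30,Y), (31,Y), (38,Y)
ranks: 9->1, 13->2, 14->3, 15->4, 17->5, 21->6, 24->7, 26->8, 27->9, 28->10, 29->11, 30->12, 31->13, 38->14
Step 2: Rank sum for X: R1 = 1 + 3 + 5 + 8 + 9 + 11 = 37.
Step 3: U_X = R1 - n1(n1+1)/2 = 37 - 6*7/2 = 37 - 21 = 16.
       U_Y = n1*n2 - U_X = 48 - 16 = 32.
Step 4: No ties, so the exact null distribution of U (based on enumerating the C(14,6) = 3003 equally likely rank assignments) gives the two-sided p-value.
Step 5: p-value = 0.344988; compare to alpha = 0.05. fail to reject H0.

U_X = 16, p = 0.344988, fail to reject H0 at alpha = 0.05.


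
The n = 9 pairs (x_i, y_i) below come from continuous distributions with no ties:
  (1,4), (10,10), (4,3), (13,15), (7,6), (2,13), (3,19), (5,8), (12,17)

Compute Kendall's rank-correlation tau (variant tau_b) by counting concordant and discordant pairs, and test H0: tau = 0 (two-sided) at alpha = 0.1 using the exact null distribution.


Step 1: Enumerate the 36 unordered pairs (i,j) with i<j and classify each by sign(x_j-x_i) * sign(y_j-y_i).
  (1,2):dx=+9,dy=+6->C; (1,3):dx=+3,dy=-1->D; (1,4):dx=+12,dy=+11->C; (1,5):dx=+6,dy=+2->C
  (1,6):dx=+1,dy=+9->C; (1,7):dx=+2,dy=+15->C; (1,8):dx=+4,dy=+4->C; (1,9):dx=+11,dy=+13->C
  (2,3):dx=-6,dy=-7->C; (2,4):dx=+3,dy=+5->C; (2,5):dx=-3,dy=-4->C; (2,6):dx=-8,dy=+3->D
  (2,7):dx=-7,dy=+9->D; (2,8):dx=-5,dy=-2->C; (2,9):dx=+2,dy=+7->C; (3,4):dx=+9,dy=+12->C
  (3,5):dx=+3,dy=+3->C; (3,6):dx=-2,dy=+10->D; (3,7):dx=-1,dy=+16->D; (3,8):dx=+1,dy=+5->C
  (3,9):dx=+8,dy=+14->C; (4,5):dx=-6,dy=-9->C; (4,6):dx=-11,dy=-2->C; (4,7):dx=-10,dy=+4->D
  (4,8):dx=-8,dy=-7->C; (4,9):dx=-1,dy=+2->D; (5,6):dx=-5,dy=+7->D; (5,7):dx=-4,dy=+13->D
  (5,8):dx=-2,dy=+2->D; (5,9):dx=+5,dy=+11->C; (6,7):dx=+1,dy=+6->C; (6,8):dx=+3,dy=-5->D
  (6,9):dx=+10,dy=+4->C; (7,8):dx=+2,dy=-11->D; (7,9):dx=+9,dy=-2->D; (8,9):dx=+7,dy=+9->C
Step 2: C = 23, D = 13, total pairs = 36.
Step 3: tau = (C - D)/(n(n-1)/2) = (23 - 13)/36 = 0.277778.
Step 4: Exact two-sided p-value (enumerate n! = 362880 permutations of y under H0): p = 0.358488.
Step 5: alpha = 0.1. fail to reject H0.

tau_b = 0.2778 (C=23, D=13), p = 0.358488, fail to reject H0.


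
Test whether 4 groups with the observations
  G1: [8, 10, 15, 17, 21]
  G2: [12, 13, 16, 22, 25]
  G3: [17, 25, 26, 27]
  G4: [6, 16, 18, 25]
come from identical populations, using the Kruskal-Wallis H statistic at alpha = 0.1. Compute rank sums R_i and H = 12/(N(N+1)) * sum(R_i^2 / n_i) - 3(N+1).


Step 1: Combine all N = 18 observations and assign midranks.
sorted (value, group, rank): (6,G4,1), (8,G1,2), (10,G1,3), (12,G2,4), (13,G2,5), (15,G1,6), (16,G2,7.5), (16,G4,7.5), (17,G1,9.5), (17,G3,9.5), (18,G4,11), (21,G1,12), (22,G2,13), (25,G2,15), (25,G3,15), (25,G4,15), (26,G3,17), (27,G3,18)
Step 2: Sum ranks within each group.
R_1 = 32.5 (n_1 = 5)
R_2 = 44.5 (n_2 = 5)
R_3 = 59.5 (n_3 = 4)
R_4 = 34.5 (n_4 = 4)
Step 3: H = 12/(N(N+1)) * sum(R_i^2/n_i) - 3(N+1)
     = 12/(18*19) * (32.5^2/5 + 44.5^2/5 + 59.5^2/4 + 34.5^2/4) - 3*19
     = 0.035088 * 1789.92 - 57
     = 5.804386.
Step 4: Ties present; correction factor C = 1 - 36/(18^3 - 18) = 0.993808. Corrected H = 5.804386 / 0.993808 = 5.840550.
Step 5: Under H0, H ~ chi^2(3); p-value = 0.119631.
Step 6: alpha = 0.1. fail to reject H0.

H = 5.8406, df = 3, p = 0.119631, fail to reject H0.


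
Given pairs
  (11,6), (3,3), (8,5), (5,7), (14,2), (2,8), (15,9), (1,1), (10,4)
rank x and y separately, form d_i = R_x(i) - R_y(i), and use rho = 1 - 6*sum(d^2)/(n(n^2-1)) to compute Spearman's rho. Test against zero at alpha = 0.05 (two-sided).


Step 1: Rank x and y separately (midranks; no ties here).
rank(x): 11->7, 3->3, 8->5, 5->4, 14->8, 2->2, 15->9, 1->1, 10->6
rank(y): 6->6, 3->3, 5->5, 7->7, 2->2, 8->8, 9->9, 1->1, 4->4
Step 2: d_i = R_x(i) - R_y(i); compute d_i^2.
  (7-6)^2=1, (3-3)^2=0, (5-5)^2=0, (4-7)^2=9, (8-2)^2=36, (2-8)^2=36, (9-9)^2=0, (1-1)^2=0, (6-4)^2=4
sum(d^2) = 86.
Step 3: rho = 1 - 6*86 / (9*(9^2 - 1)) = 1 - 516/720 = 0.283333.
Step 4: Under H0, t = rho * sqrt((n-2)/(1-rho^2)) = 0.7817 ~ t(7).
Step 5: Two-sided p-value from the t-distribution with 7 df = 0.460030.
Step 6: alpha = 0.05. fail to reject H0.

rho = 0.2833, p = 0.460030, fail to reject H0 at alpha = 0.05.


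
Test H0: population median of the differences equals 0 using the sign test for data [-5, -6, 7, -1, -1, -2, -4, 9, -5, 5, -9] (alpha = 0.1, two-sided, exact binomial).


Step 1: Discard zero differences. Original n = 11; n_eff = number of nonzero differences = 11.
Nonzero differences (with sign): -5, -6, +7, -1, -1, -2, -4, +9, -5, +5, -9
Step 2: Count signs: positive = 3, negative = 8.
Step 3: Under H0: P(positive) = 0.5, so the number of positives S ~ Bin(11, 0.5).
Step 4: Two-sided exact p-value = sum of Bin(11,0.5) probabilities at or below the observed probability = 0.226562.
Step 5: alpha = 0.1. fail to reject H0.

n_eff = 11, pos = 3, neg = 8, p = 0.226562, fail to reject H0.


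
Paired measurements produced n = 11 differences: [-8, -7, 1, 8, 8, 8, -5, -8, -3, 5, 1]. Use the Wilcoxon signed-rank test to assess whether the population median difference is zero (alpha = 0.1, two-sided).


Step 1: Drop any zero differences (none here) and take |d_i|.
|d| = [8, 7, 1, 8, 8, 8, 5, 8, 3, 5, 1]
Step 2: Midrank |d_i| (ties get averaged ranks).
ranks: |8|->9, |7|->6, |1|->1.5, |8|->9, |8|->9, |8|->9, |5|->4.5, |8|->9, |3|->3, |5|->4.5, |1|->1.5
Step 3: Attach original signs; sum ranks with positive sign and with negative sign.
W+ = 1.5 + 9 + 9 + 9 + 4.5 + 1.5 = 34.5
W- = 9 + 6 + 4.5 + 9 + 3 = 31.5
(Check: W+ + W- = 66 should equal n(n+1)/2 = 66.)
Step 4: Test statistic W = min(W+, W-) = 31.5.
Step 5: Ties in |d|, so use the tie-corrected normal approximation.
        E[W] = n(n+1)/4 = 11*12/4 = 33.
        Tie groups: |d|=1 (t=2), |d|=5 (t=2), |d|=8 (t=5); sum(t^3 - t) = 132.
        Var[W] = n(n+1)(2n+1)/24 - sum(t^3-t)/48 = 3036/24 - 132/48 = 123.75.
        z = (W - E[W]) / sqrt(Var[W]) = (31.5 - 33) / 11.1243 = -0.1348.
        Two-sided p = 2*Phi(z) = 0.892738.
Step 6: alpha = 0.1. fail to reject H0.

W+ = 34.5, W- = 31.5, W = min = 31.5, p = 0.892738, fail to reject H0.


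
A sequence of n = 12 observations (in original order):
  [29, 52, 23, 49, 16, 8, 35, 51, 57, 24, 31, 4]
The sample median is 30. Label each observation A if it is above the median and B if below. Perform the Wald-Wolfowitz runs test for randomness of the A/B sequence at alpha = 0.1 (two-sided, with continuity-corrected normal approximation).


Step 1: Compute median = 30; label A = above, B = below.
Labels in order: BABABBAAABAB  (n_A = 6, n_B = 6)
Step 2: Count runs R = 9.
Step 3: Under H0 (random ordering), E[R] = 2*n_A*n_B/(n_A+n_B) + 1 = 2*6*6/12 + 1 = 7.0000.
        Var[R] = 2*n_A*n_B*(2*n_A*n_B - n_A - n_B) / ((n_A+n_B)^2 * (n_A+n_B-1)) = 4320/1584 = 2.7273.
        SD[R] = 1.6514.
Step 4: Continuity-corrected z = (R - 0.5 - E[R]) / SD[R] = (9 - 0.5 - 7.0000) / 1.6514 = 0.9083.
Step 5: Two-sided p-value via normal approximation = 2*(1 - Phi(|z|)) = 0.363722.
Step 6: alpha = 0.1. fail to reject H0.

R = 9, z = 0.9083, p = 0.363722, fail to reject H0.


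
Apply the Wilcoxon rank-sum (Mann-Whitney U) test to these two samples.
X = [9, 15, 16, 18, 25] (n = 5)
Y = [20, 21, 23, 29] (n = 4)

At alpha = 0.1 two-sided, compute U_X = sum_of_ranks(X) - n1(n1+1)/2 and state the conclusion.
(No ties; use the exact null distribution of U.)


Step 1: Combine and sort all 9 observations; assign midranks.
sorted (value, group): (9,X), (15,X), (16,X), (18,X), (20,Y), (21,Y), (23,Y), (25,X), (29,Y)
ranks: 9->1, 15->2, 16->3, 18->4, 20->5, 21->6, 23->7, 25->8, 29->9
Step 2: Rank sum for X: R1 = 1 + 2 + 3 + 4 + 8 = 18.
Step 3: U_X = R1 - n1(n1+1)/2 = 18 - 5*6/2 = 18 - 15 = 3.
       U_Y = n1*n2 - U_X = 20 - 3 = 17.
Step 4: No ties, so the exact null distribution of U (based on enumerating the C(9,5) = 126 equally likely rank assignments) gives the two-sided p-value.
Step 5: p-value = 0.111111; compare to alpha = 0.1. fail to reject H0.

U_X = 3, p = 0.111111, fail to reject H0 at alpha = 0.1.


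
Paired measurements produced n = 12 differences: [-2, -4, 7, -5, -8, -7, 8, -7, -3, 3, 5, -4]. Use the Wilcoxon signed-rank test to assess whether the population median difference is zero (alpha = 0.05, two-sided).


Step 1: Drop any zero differences (none here) and take |d_i|.
|d| = [2, 4, 7, 5, 8, 7, 8, 7, 3, 3, 5, 4]
Step 2: Midrank |d_i| (ties get averaged ranks).
ranks: |2|->1, |4|->4.5, |7|->9, |5|->6.5, |8|->11.5, |7|->9, |8|->11.5, |7|->9, |3|->2.5, |3|->2.5, |5|->6.5, |4|->4.5
Step 3: Attach original signs; sum ranks with positive sign and with negative sign.
W+ = 9 + 11.5 + 2.5 + 6.5 = 29.5
W- = 1 + 4.5 + 6.5 + 11.5 + 9 + 9 + 2.5 + 4.5 = 48.5
(Check: W+ + W- = 78 should equal n(n+1)/2 = 78.)
Step 4: Test statistic W = min(W+, W-) = 29.5.
Step 5: Ties in |d|, so use the tie-corrected normal approximation.
        E[W] = n(n+1)/4 = 12*13/4 = 39.
        Tie groups: |d|=3 (t=2), |d|=4 (t=2), |d|=5 (t=2), |d|=7 (t=3), |d|=8 (t=2); sum(t^3 - t) = 48.
        Var[W] = n(n+1)(2n+1)/24 - sum(t^3-t)/48 = 3900/24 - 48/48 = 161.5.
        z = (W - E[W]) / sqrt(Var[W]) = (29.5 - 39) / 12.7083 = -0.7475.
        Two-sided p = 2*Phi(z) = 0.454735.
Step 6: alpha = 0.05. fail to reject H0.

W+ = 29.5, W- = 48.5, W = min = 29.5, p = 0.454735, fail to reject H0.


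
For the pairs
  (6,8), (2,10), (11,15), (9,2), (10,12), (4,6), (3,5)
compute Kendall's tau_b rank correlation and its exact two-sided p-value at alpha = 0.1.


Step 1: Enumerate the 21 unordered pairs (i,j) with i<j and classify each by sign(x_j-x_i) * sign(y_j-y_i).
  (1,2):dx=-4,dy=+2->D; (1,3):dx=+5,dy=+7->C; (1,4):dx=+3,dy=-6->D; (1,5):dx=+4,dy=+4->C
  (1,6):dx=-2,dy=-2->C; (1,7):dx=-3,dy=-3->C; (2,3):dx=+9,dy=+5->C; (2,4):dx=+7,dy=-8->D
  (2,5):dx=+8,dy=+2->C; (2,6):dx=+2,dy=-4->D; (2,7):dx=+1,dy=-5->D; (3,4):dx=-2,dy=-13->C
  (3,5):dx=-1,dy=-3->C; (3,6):dx=-7,dy=-9->C; (3,7):dx=-8,dy=-10->C; (4,5):dx=+1,dy=+10->C
  (4,6):dx=-5,dy=+4->D; (4,7):dx=-6,dy=+3->D; (5,6):dx=-6,dy=-6->C; (5,7):dx=-7,dy=-7->C
  (6,7):dx=-1,dy=-1->C
Step 2: C = 14, D = 7, total pairs = 21.
Step 3: tau = (C - D)/(n(n-1)/2) = (14 - 7)/21 = 0.333333.
Step 4: Exact two-sided p-value (enumerate n! = 5040 permutations of y under H0): p = 0.381349.
Step 5: alpha = 0.1. fail to reject H0.

tau_b = 0.3333 (C=14, D=7), p = 0.381349, fail to reject H0.


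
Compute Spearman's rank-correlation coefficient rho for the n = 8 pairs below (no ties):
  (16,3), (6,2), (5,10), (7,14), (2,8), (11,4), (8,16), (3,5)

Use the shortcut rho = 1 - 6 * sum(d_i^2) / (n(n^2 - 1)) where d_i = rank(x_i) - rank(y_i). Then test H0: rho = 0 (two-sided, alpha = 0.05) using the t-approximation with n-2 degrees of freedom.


Step 1: Rank x and y separately (midranks; no ties here).
rank(x): 16->8, 6->4, 5->3, 7->5, 2->1, 11->7, 8->6, 3->2
rank(y): 3->2, 2->1, 10->6, 14->7, 8->5, 4->3, 16->8, 5->4
Step 2: d_i = R_x(i) - R_y(i); compute d_i^2.
  (8-2)^2=36, (4-1)^2=9, (3-6)^2=9, (5-7)^2=4, (1-5)^2=16, (7-3)^2=16, (6-8)^2=4, (2-4)^2=4
sum(d^2) = 98.
Step 3: rho = 1 - 6*98 / (8*(8^2 - 1)) = 1 - 588/504 = -0.166667.
Step 4: Under H0, t = rho * sqrt((n-2)/(1-rho^2)) = -0.4140 ~ t(6).
Step 5: Two-sided p-value from the t-distribution with 6 df = 0.693239.
Step 6: alpha = 0.05. fail to reject H0.

rho = -0.1667, p = 0.693239, fail to reject H0 at alpha = 0.05.


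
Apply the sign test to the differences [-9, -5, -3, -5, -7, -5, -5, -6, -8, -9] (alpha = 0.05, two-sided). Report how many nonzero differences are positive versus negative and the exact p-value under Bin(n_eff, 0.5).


Step 1: Discard zero differences. Original n = 10; n_eff = number of nonzero differences = 10.
Nonzero differences (with sign): -9, -5, -3, -5, -7, -5, -5, -6, -8, -9
Step 2: Count signs: positive = 0, negative = 10.
Step 3: Under H0: P(positive) = 0.5, so the number of positives S ~ Bin(10, 0.5).
Step 4: Two-sided exact p-value = sum of Bin(10,0.5) probabilities at or below the observed probability = 0.001953.
Step 5: alpha = 0.05. reject H0.

n_eff = 10, pos = 0, neg = 10, p = 0.001953, reject H0.


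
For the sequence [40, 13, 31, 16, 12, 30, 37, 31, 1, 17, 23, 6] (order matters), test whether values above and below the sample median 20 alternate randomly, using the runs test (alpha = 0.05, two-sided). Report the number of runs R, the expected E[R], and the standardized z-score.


Step 1: Compute median = 20; label A = above, B = below.
Labels in order: ABABBAAABBAB  (n_A = 6, n_B = 6)
Step 2: Count runs R = 8.
Step 3: Under H0 (random ordering), E[R] = 2*n_A*n_B/(n_A+n_B) + 1 = 2*6*6/12 + 1 = 7.0000.
        Var[R] = 2*n_A*n_B*(2*n_A*n_B - n_A - n_B) / ((n_A+n_B)^2 * (n_A+n_B-1)) = 4320/1584 = 2.7273.
        SD[R] = 1.6514.
Step 4: Continuity-corrected z = (R - 0.5 - E[R]) / SD[R] = (8 - 0.5 - 7.0000) / 1.6514 = 0.3028.
Step 5: Two-sided p-value via normal approximation = 2*(1 - Phi(|z|)) = 0.762069.
Step 6: alpha = 0.05. fail to reject H0.

R = 8, z = 0.3028, p = 0.762069, fail to reject H0.


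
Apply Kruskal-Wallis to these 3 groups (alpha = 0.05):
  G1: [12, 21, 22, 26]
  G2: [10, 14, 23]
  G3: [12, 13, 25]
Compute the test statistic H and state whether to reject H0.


Step 1: Combine all N = 10 observations and assign midranks.
sorted (value, group, rank): (10,G2,1), (12,G1,2.5), (12,G3,2.5), (13,G3,4), (14,G2,5), (21,G1,6), (22,G1,7), (23,G2,8), (25,G3,9), (26,G1,10)
Step 2: Sum ranks within each group.
R_1 = 25.5 (n_1 = 4)
R_2 = 14 (n_2 = 3)
R_3 = 15.5 (n_3 = 3)
Step 3: H = 12/(N(N+1)) * sum(R_i^2/n_i) - 3(N+1)
     = 12/(10*11) * (25.5^2/4 + 14^2/3 + 15.5^2/3) - 3*11
     = 0.109091 * 307.979 - 33
     = 0.597727.
Step 4: Ties present; correction factor C = 1 - 6/(10^3 - 10) = 0.993939. Corrected H = 0.597727 / 0.993939 = 0.601372.
Step 5: Under H0, H ~ chi^2(2); p-value = 0.740310.
Step 6: alpha = 0.05. fail to reject H0.

H = 0.6014, df = 2, p = 0.740310, fail to reject H0.


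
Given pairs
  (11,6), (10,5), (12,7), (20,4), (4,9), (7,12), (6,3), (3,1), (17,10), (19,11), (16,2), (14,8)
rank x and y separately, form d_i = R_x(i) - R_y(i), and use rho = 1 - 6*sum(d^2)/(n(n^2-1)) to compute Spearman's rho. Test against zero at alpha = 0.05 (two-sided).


Step 1: Rank x and y separately (midranks; no ties here).
rank(x): 11->6, 10->5, 12->7, 20->12, 4->2, 7->4, 6->3, 3->1, 17->10, 19->11, 16->9, 14->8
rank(y): 6->6, 5->5, 7->7, 4->4, 9->9, 12->12, 3->3, 1->1, 10->10, 11->11, 2->2, 8->8
Step 2: d_i = R_x(i) - R_y(i); compute d_i^2.
  (6-6)^2=0, (5-5)^2=0, (7-7)^2=0, (12-4)^2=64, (2-9)^2=49, (4-12)^2=64, (3-3)^2=0, (1-1)^2=0, (10-10)^2=0, (11-11)^2=0, (9-2)^2=49, (8-8)^2=0
sum(d^2) = 226.
Step 3: rho = 1 - 6*226 / (12*(12^2 - 1)) = 1 - 1356/1716 = 0.209790.
Step 4: Under H0, t = rho * sqrt((n-2)/(1-rho^2)) = 0.6785 ~ t(10).
Step 5: Two-sided p-value from the t-distribution with 10 df = 0.512841.
Step 6: alpha = 0.05. fail to reject H0.

rho = 0.2098, p = 0.512841, fail to reject H0 at alpha = 0.05.


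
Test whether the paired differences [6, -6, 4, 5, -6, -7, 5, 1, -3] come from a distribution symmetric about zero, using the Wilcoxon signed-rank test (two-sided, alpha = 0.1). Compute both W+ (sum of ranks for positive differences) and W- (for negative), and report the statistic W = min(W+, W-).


Step 1: Drop any zero differences (none here) and take |d_i|.
|d| = [6, 6, 4, 5, 6, 7, 5, 1, 3]
Step 2: Midrank |d_i| (ties get averaged ranks).
ranks: |6|->7, |6|->7, |4|->3, |5|->4.5, |6|->7, |7|->9, |5|->4.5, |1|->1, |3|->2
Step 3: Attach original signs; sum ranks with positive sign and with negative sign.
W+ = 7 + 3 + 4.5 + 4.5 + 1 = 20
W- = 7 + 7 + 9 + 2 = 25
(Check: W+ + W- = 45 should equal n(n+1)/2 = 45.)
Step 4: Test statistic W = min(W+, W-) = 20.
Step 5: Ties in |d|, so use the tie-corrected normal approximation.
        E[W] = n(n+1)/4 = 9*10/4 = 22.5.
        Tie groups: |d|=5 (t=2), |d|=6 (t=3); sum(t^3 - t) = 30.
        Var[W] = n(n+1)(2n+1)/24 - sum(t^3-t)/48 = 1710/24 - 30/48 = 70.625.
        z = (W - E[W]) / sqrt(Var[W]) = (20 - 22.5) / 8.4039 = -0.2975.
        Two-sided p = 2*Phi(z) = 0.766099.
Step 6: alpha = 0.1. fail to reject H0.

W+ = 20, W- = 25, W = min = 20, p = 0.766099, fail to reject H0.


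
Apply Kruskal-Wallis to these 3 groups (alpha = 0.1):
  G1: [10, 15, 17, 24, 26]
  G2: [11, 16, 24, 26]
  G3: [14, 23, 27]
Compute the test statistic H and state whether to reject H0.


Step 1: Combine all N = 12 observations and assign midranks.
sorted (value, group, rank): (10,G1,1), (11,G2,2), (14,G3,3), (15,G1,4), (16,G2,5), (17,G1,6), (23,G3,7), (24,G1,8.5), (24,G2,8.5), (26,G1,10.5), (26,G2,10.5), (27,G3,12)
Step 2: Sum ranks within each group.
R_1 = 30 (n_1 = 5)
R_2 = 26 (n_2 = 4)
R_3 = 22 (n_3 = 3)
Step 3: H = 12/(N(N+1)) * sum(R_i^2/n_i) - 3(N+1)
     = 12/(12*13) * (30^2/5 + 26^2/4 + 22^2/3) - 3*13
     = 0.076923 * 510.333 - 39
     = 0.256410.
Step 4: Ties present; correction factor C = 1 - 12/(12^3 - 12) = 0.993007. Corrected H = 0.256410 / 0.993007 = 0.258216.
Step 5: Under H0, H ~ chi^2(2); p-value = 0.878879.
Step 6: alpha = 0.1. fail to reject H0.

H = 0.2582, df = 2, p = 0.878879, fail to reject H0.
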